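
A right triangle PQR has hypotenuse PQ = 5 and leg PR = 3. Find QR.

Rearranging the Pythagorean theorem to solve for the unknown leg:
leg^2 = hypotenuse^2 - known_leg^2 = 25 - 9 = 16
leg = sqrt(16) = 4.

4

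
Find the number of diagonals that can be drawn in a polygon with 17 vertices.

The number of diagonals in an n-gon is n(n - 3)/2.
For n = 17: 17(17 - 3)/2 = 17 × 14 / 2 = 119.

119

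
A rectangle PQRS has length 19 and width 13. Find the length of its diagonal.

A rectangle's diagonal splits it into two right triangles, with the diagonal as the hypotenuse.
By the Pythagorean theorem, d^2 = 19^2 + 13^2 = 530.
Therefore d = sqrt(530).

sqrt(530)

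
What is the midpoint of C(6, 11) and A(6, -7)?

The midpoint is the average of the coordinates:
x: (6 + 6)/2 = 6
y: (11 + -7)/2 = 2
Midpoint = (6, 2)

(6, 2)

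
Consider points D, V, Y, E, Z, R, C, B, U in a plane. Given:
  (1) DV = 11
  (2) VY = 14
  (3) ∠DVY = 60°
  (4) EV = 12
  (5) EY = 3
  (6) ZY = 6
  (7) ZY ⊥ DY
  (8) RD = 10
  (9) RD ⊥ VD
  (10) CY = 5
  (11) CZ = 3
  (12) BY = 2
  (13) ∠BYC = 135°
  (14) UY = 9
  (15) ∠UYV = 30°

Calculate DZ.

Step 1: By the law of cosines on triangle DVY: DY² = 11² + 14² − 2·11·14·cos(60°) = 163, so DY = √163.
Step 2: By the law of cosines on triangle DYZ: DZ² = √163² + 6² − 2·√163·6·cos(90°) = 199, so DZ = √199.

Therefore, the length of DZ = √199.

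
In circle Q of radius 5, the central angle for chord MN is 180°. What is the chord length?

Drop a perpendicular from the center to the chord, bisecting both the chord and the central angle.
Each half-chord = r sin(θ/2) = 5 sin(90°).
The full chord = 2 × 5 × sin(90°) = 10.

10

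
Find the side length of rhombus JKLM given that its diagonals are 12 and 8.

The diagonals of a rhombus bisect each other at right angles.
Half-diagonals: 12/2 = 6 and 8/2 = 4
side = sqrt(6^2 + 4^2)
side = sqrt(36 + 16)
side = sqrt(52) = 2*sqrt(13)

2*sqrt(13)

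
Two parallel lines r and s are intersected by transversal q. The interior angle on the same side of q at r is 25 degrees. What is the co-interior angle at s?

Co-interior angles (same-side interior) formed by parallel lines and a transversal are supplementary (sum to 180 degrees).
The given angle is 25 degrees.
The co-interior angle = 180 - 25 = 155 degrees.

155 degrees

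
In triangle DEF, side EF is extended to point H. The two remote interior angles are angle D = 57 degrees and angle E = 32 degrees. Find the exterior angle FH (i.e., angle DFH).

The interior angle at F is 180 - 57 - 32 = 91 degrees.
The exterior angle and interior angle at F are supplementary:
Exterior angle = 180 - 91 = 89 degrees.

89 degrees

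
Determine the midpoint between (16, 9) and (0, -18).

The midpoint is the point halfway along the segment.
Move half the horizontal distance: 16 + (0 - 16)/2 = 16 + -16/2 = 8
Move half the vertical distance: 9 + (-18 - 9)/2 = 9 + -27/2 = -9/2
Midpoint = (8, -9/2)

(8, -9/2)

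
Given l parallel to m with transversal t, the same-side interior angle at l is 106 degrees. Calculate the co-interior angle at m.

Co-interior angles sum to 180: 180 - 106 = 74 degrees.

74 degrees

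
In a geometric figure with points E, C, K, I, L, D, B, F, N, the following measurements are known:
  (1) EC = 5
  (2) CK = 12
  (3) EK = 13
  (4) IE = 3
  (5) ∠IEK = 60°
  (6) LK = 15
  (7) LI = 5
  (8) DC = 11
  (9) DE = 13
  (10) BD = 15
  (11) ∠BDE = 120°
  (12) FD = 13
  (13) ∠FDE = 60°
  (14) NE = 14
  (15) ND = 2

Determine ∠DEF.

Step 1: By the law of cosines on triangle EDF: EF² = 13² + 13² − 2·13·13·cos(60°) = 169, so EF = 13.
Step 2: By the inverse law of cosines on triangle DEF: cos(∠DEF) = (13² + 13² − 13²) / (2·13·13) = 169/338 = 0.5, so ∠DEF = 60°.

Therefore, the measure of angle ∠DEF = 60°.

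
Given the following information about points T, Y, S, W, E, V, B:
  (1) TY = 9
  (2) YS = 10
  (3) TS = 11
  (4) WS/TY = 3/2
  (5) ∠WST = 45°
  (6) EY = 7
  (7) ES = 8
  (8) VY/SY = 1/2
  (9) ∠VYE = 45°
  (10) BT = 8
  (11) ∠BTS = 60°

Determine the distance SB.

Step 1: By the law of cosines on triangle STB: SB² = 11² + 8² − 2·11·8·cos(60°) = 97, so SB = √97.

Therefore, the length of SB = √97.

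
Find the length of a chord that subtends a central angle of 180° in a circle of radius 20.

Chord length = 2r sin(θ/2)
= 2 × 20 × sin(180°/2)
= 2 × 20 × sin(90°)
= 40

40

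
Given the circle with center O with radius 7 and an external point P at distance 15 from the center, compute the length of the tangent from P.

The tangent, radius, and line from the external point to the center form a right triangle.
The right angle is where the tangent meets the radius.
By the Pythagorean theorem: tangent² + 7² = 15²
tangent² = 225 - 49 = 176
tangent = 4*sqrt(11)

4*sqrt(11)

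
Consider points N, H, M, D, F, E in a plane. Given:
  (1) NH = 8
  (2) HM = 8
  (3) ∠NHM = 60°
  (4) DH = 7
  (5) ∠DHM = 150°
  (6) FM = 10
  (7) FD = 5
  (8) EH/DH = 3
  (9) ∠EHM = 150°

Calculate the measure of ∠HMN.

Step 1: By the law of cosines on triangle MHN: MN² = 8² + 8² − 2·8·8·cos(60°) = 64, so MN = 8.
Step 2: By the inverse law of cosines on triangle HMN: cos(∠HMN) = (8² + 8² − 8²) / (2·8·8) = 64/128 = 0.5, so ∠HMN = 60°.

Therefore, the measure of angle ∠HMN = 60°.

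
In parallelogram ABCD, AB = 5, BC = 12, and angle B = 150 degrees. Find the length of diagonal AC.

Using the law of cosines:
d^2 = 5^2 + 12^2 - 2(5)(12)cos(150 degrees)
d^2 = 25 + 144 - 120*-sqrt(3)/2
d^2 = 60*sqrt(3) + 169
d = sqrt(60*sqrt(3) + 169)

sqrt(60*sqrt(3) + 169)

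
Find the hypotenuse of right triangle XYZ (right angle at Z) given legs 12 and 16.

XY = sqrt(12^2 + 16^2) = sqrt(400) = 20

20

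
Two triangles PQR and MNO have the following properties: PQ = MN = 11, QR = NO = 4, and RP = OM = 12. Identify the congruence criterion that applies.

Consider the given information: PQ = MN = 11, QR = NO = 4, and RP = OM = 12
This is not ASA or HL: ASA requires two angles and the side between them. HL only applies to right triangles with matching hypotenuse and leg.
The correct criterion is SSS. All three pairs of corresponding sides are equal (Side-Side-Side).

SSS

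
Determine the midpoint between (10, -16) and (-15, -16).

M = ((x₁ + x₂)/2, (y₁ + y₂)/2)
= ((10 + -15)/2, (-16 + -16)/2)
= (-5/2, -32/2) = (-5/2, -16)

(-5/2, -16)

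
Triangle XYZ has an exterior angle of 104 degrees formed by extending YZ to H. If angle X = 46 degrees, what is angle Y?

By the exterior angle theorem: exterior angle = sum of remote interior angles.
104 = 46 + angle Y
angle Y = 104 - 46 = 58 degrees

58 degrees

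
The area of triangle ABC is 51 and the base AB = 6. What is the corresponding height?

height = 2 * 51 / 6 = 17

17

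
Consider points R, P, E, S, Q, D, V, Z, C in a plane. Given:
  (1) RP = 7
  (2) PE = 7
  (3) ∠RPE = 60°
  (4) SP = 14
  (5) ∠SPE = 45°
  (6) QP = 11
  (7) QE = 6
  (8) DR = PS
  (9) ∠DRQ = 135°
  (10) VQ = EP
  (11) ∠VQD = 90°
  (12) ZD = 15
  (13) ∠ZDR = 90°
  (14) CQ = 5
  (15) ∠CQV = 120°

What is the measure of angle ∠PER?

Step 1: By the law of cosines on triangle EPR: ER² = 7² + 7² − 2·7·7·cos(60°) = 49, so ER = 7.
Step 2: By the inverse law of cosines on triangle PER: cos(∠PER) = (7² + 7² − 7²) / (2·7·7) = 49/98 = 0.5, so ∠PER = 60°.

Therefore, the measure of angle ∠PER = 60°.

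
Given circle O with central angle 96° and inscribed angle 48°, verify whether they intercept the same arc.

By the inscribed angle theorem, if both angles subtend the same arc, the inscribed angle must be half the central angle.
Half of 96° = 48°, which equals the given inscribed angle of 48°.
Therefore, yes, they correspond to the same arc.

Yes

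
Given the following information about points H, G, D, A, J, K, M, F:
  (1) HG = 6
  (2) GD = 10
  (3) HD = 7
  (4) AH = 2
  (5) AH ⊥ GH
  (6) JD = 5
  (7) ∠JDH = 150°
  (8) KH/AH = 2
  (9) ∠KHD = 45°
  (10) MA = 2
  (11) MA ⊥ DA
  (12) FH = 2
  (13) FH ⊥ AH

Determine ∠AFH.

Step 1: By the law of cosines on triangle FHA: FA² = 2² + 2² − 2·2·2·cos(90°) = 8, so FA = 2·√2.
Step 2: By the inverse law of cosines on triangle AFH: cos(∠AFH) = ((2·√2)² + 2² − 2²) / (2·2·√2·2) = 8/11.31 = 0.7071, so ∠AFH = 45°.

Therefore, the measure of angle ∠AFH = 45°.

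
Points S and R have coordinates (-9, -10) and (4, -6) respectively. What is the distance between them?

d = sqrt((4 - -9)^2 + (-6 - -10)^2)
d = sqrt(13^2 + 4^2)
d = sqrt(169 + 16)
d = sqrt(185)

sqrt(185)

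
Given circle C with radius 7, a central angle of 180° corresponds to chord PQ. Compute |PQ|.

Drop a perpendicular from the center to the chord, bisecting both the chord and the central angle.
Each half-chord = r sin(θ/2) = 7 sin(90°).
The full chord = 2 × 7 × sin(90°) = 14.

14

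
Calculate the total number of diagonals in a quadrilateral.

Total line segments between 4 vertices = C(4,2) = 6.
Subtract the 4 sides: 6 - 4 = 2 diagonals.

2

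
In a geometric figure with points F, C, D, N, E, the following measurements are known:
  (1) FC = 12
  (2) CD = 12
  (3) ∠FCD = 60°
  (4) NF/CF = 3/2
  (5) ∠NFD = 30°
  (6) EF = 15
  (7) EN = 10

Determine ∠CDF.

Step 1: By the law of cosines on triangle DCF: DF² = 12² + 12² − 2·12·12·cos(60°) = 144, so DF = 12.
Step 2: By the inverse law of cosines on triangle CDF: cos(∠CDF) = (12² + 12² − 12²) / (2·12·12) = 144/288 = 0.5, so ∠CDF = 60°.

Therefore, the measure of angle ∠CDF = 60°.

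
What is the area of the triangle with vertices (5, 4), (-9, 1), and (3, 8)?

Using the Shoelace formula for a triangle:
Area = (1/2)|x0(y1 - y2) + x1(y2 - y0) + x2(y0 - y1)|
Area = (1/2)|5(1 - 8) + -9(8 - 4) + 3(4 - 1)|
Area = (1/2)|-35 + -36 + 9|
Area = (1/2)|-62|
Area = (1/2)(62)
Area = 31

31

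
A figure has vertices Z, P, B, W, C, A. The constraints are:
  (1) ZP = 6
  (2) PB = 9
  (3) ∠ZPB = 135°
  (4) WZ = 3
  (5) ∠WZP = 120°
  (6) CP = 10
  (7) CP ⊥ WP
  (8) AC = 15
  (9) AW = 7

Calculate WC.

Step 1: By the law of cosines on triangle PZW: PW² = 6² + 3² − 2·6·3·cos(120°) = 63, so PW = 3·√7.
Step 2: By the law of cosines on triangle WPC: WC² = (3·√7)² + 10² − 2·3·√7·10·cos(90°) = 163, so WC = √163.

Therefore, the length of WC = √163.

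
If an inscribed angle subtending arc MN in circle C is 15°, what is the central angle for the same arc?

The inscribed angle theorem states that a central angle is always twice any inscribed angle that subtends the same arc.
Since the inscribed angle is 15°, the central angle = 2 × 15° = 30°.

30°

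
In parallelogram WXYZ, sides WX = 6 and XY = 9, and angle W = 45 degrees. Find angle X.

Opposite sides of a parallelogram are parallel, so consecutive angles form co-interior angles on a transversal.
Co-interior angles sum to 180°, giving angle X = 180 - 45 = 135 degrees.

135 degrees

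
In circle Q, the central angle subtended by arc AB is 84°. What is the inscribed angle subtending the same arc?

Inscribed angle = 84° / 2 = 42° (inscribed angle theorem).

42°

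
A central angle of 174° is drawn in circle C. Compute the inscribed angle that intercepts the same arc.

An inscribed angle intercepts an arc from a point on the circle, while the central angle intercepts the same arc from the center.
The inscribed angle is always half the central angle: 174° / 2 = 87°.

87°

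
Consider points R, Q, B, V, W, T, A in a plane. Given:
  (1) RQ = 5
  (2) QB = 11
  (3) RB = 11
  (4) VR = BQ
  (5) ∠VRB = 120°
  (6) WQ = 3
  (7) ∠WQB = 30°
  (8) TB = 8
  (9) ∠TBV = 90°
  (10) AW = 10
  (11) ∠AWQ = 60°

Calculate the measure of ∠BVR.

From the given relations: VR = BQ = 11.
Step 1: By the law of cosines on triangle VRB: VB² = 11² + 11² − 2·11·11·cos(120°) = 363, so VB = 11·√3.
Step 2: By the inverse law of cosines on triangle BVR: cos(∠BVR) = ((11·√3)² + 11² − 11²) / (2·11·√3·11) = 363/419.16 = 0.866, so ∠BVR = 30°.

Therefore, the measure of angle ∠BVR = 30°.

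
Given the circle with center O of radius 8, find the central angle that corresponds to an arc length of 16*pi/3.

The full circumference is 2πr = 16*pi.
The arc is 16*pi/3 / 16*pi = 1/3 of the full circle.
So the central angle = 1/3 × 360° = 120°.

120°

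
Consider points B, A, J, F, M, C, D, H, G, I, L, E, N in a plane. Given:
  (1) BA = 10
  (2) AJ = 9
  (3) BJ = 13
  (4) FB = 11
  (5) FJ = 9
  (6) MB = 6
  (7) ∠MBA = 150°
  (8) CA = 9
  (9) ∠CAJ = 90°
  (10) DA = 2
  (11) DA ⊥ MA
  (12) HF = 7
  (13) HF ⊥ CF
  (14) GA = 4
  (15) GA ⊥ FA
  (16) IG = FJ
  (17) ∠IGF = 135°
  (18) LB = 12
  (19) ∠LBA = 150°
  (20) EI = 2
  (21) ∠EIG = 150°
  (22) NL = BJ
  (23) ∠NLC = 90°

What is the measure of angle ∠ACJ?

Step 1: By the law of cosines on triangle CAJ: CJ² = 9² + 9² − 2·9·9·cos(90°) = 162, so CJ = 9·√2.
Step 2: By the inverse law of cosines on triangle ACJ: cos(∠ACJ) = (9² + (9·√2)² − 9²) / (2·9·9·√2) = 162/229.1 = 0.7071, so ∠ACJ = 45°.

Therefore, the measure of angle ∠ACJ = 45°.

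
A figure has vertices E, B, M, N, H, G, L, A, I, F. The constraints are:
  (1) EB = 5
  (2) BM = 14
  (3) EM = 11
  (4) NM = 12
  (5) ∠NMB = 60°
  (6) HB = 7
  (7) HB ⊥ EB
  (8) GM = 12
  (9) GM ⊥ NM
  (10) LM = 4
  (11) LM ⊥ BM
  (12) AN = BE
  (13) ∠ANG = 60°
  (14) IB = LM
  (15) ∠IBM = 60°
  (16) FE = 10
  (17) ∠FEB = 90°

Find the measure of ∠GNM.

Step 1: By the law of cosines on triangle NMG: NG² = 12² + 12² − 2·12·12·cos(90°) = 288, so NG = 12·√2.
Step 2: By the inverse law of cosines on triangle GNM: cos(∠GNM) = ((12·√2)² + 12² − 12²) / (2·12·√2·12) = 288/407.29 = 0.7071, so ∠GNM = 45°.

Therefore, the measure of angle ∠GNM = 45°.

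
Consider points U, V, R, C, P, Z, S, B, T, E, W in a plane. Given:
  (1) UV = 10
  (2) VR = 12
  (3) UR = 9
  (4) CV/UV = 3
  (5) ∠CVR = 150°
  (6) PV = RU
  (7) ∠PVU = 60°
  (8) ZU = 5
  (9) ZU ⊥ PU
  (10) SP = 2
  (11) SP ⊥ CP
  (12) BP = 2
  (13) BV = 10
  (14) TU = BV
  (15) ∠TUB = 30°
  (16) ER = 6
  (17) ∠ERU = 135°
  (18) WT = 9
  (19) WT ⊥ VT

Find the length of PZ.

From the given relations: PV = RU = 9.
Step 1: By the law of cosines on triangle UVP: UP² = 10² + 9² − 2·10·9·cos(60°) = 91, so UP = √91.
Step 2: By the law of cosines on triangle PUZ: PZ² = √91² + 5² − 2·√91·5·cos(90°) = 116, so PZ = 2·√29.

Therefore, the length of PZ = 2·√29.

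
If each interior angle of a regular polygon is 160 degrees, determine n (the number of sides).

The exterior angle is the supplement of the interior angle: 180 - 160 = 20 degrees.
Since the exterior angles of any convex polygon sum to 360 degrees, the number of sides is 360 / 20 = 18.

18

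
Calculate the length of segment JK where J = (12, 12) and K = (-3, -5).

d = sqrt((-3 - 12)^2 + (-5 - 12)^2)
d = sqrt(-15^2 + -17^2)
d = sqrt(225 + 289)
d = sqrt(514)

sqrt(514)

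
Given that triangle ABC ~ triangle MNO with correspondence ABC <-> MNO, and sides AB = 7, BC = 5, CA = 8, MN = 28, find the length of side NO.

Since the triangles are similar, the ratio of corresponding sides is constant.
Scale factor k = MN / AB = 28 / 7 = 4
NO = k * BC = 4 * 5 = 20

20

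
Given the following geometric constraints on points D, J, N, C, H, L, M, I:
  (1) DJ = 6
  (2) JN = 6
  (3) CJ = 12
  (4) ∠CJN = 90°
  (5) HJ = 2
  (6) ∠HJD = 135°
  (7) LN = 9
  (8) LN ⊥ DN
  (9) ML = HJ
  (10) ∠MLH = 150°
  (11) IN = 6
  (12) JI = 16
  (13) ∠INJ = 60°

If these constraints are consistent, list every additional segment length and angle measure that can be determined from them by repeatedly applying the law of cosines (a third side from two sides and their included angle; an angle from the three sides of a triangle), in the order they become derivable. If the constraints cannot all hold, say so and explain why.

These constraints are not satisfiable: by the triangle inequality in triangle NJI, (2) JN = 6 and (11) IN = 6 force JI ≤ 6 + 6 = 12, but (12) says JI = 16. No planar figure meets all of them, so nothing further can be derived.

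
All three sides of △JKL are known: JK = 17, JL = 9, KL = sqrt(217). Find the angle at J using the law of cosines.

cos(J) = (17² + 9² - (sqrt(217))²) / (2 × 17 × 9) = 1/2, so J = arccos(1/2) = 60°.

60°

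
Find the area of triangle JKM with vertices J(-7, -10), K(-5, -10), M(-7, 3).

The Shoelace formula computes the area from vertex coordinates by summing cross products.
For vertices (-7,-10), (-5,-10), (-7,3):
Signed sum = -7*-10 - -5*-10 + -5*3 - -7*-10 + -7*-10 - -7*3
= 20 + -85 + 91 = 26
Area = (1/2)|26| = 13.

13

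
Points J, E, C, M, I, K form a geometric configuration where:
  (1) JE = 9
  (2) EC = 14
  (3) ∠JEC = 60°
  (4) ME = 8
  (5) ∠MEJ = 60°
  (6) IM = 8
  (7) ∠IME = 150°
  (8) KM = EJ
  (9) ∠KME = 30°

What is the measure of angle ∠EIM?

Step 1: By the law of cosines on triangle IME: IE² = 8² + 8² − 2·8·8·cos(150°) = 238.85, so IE ≈ 15.45.
Step 2: By the inverse law of cosines on triangle EIM: cos(∠EIM) = (15.45² + 8² − 8²) / (2·15.45·8) = 238.85/247.28 = 0.9659, so ∠EIM = 15°.

Therefore, the measure of angle ∠EIM = 15°.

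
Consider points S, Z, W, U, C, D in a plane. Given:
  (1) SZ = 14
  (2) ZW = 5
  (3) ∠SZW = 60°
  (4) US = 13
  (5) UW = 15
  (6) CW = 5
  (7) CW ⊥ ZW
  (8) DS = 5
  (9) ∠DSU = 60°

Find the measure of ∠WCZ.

Step 1: By the law of cosines on triangle CWZ: CZ² = 5² + 5² − 2·5·5·cos(90°) = 50, so CZ = 5·√2.
Step 2: By the inverse law of cosines on triangle WCZ: cos(∠WCZ) = (5² + (5·√2)² − 5²) / (2·5·5·√2) = 50/70.71 = 0.7071, so ∠WCZ = 45°.

Therefore, the measure of angle ∠WCZ = 45°.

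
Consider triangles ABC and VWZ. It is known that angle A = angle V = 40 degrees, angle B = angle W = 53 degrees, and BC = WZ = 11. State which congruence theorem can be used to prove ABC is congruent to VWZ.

Consider the given information: angle A = angle V = 40 degrees, angle B = angle W = 53 degrees, and BC = WZ = 11
This is not SSS or ASA: SSS requires all three pairs of sides, but we don't have that. ASA requires two angles and the side between them.
The correct criterion is AAS. Two pairs of corresponding angles and a non-included side are equal (Angle-Angle-Side).

AAS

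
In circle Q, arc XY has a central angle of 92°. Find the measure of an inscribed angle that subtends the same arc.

An inscribed angle intercepts an arc from a point on the circle, while the central angle intercepts the same arc from the center.
The inscribed angle is always half the central angle: 92° / 2 = 46°.

46°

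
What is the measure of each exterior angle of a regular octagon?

Each exterior angle of a regular n-gon is 360 / n.
For n = 8: 360 / 8 = 45 degrees.

45 degrees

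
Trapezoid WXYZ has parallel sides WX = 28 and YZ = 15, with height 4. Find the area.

A trapezoid's area equals the midsegment times the height.
The midsegment is (28 + 15) / 2 = 43/2.
Area = 43/2 * 4 = 86.

86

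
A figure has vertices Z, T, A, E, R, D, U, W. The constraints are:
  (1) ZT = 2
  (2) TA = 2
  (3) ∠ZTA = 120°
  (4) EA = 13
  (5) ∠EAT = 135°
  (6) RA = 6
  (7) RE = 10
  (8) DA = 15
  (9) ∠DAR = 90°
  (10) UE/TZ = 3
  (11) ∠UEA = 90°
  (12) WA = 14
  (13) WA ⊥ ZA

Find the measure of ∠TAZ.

Step 1: By the law of cosines on triangle ATZ: AZ² = 2² + 2² − 2·2·2·cos(120°) = 12, so AZ = 2·√3.
Step 2: By the inverse law of cosines on triangle TAZ: cos(∠TAZ) = (2² + (2·√3)² − 2²) / (2·2·2·√3) = 12/13.86 = 0.866, so ∠TAZ = 30°.

Therefore, the measure of angle ∠TAZ = 30°.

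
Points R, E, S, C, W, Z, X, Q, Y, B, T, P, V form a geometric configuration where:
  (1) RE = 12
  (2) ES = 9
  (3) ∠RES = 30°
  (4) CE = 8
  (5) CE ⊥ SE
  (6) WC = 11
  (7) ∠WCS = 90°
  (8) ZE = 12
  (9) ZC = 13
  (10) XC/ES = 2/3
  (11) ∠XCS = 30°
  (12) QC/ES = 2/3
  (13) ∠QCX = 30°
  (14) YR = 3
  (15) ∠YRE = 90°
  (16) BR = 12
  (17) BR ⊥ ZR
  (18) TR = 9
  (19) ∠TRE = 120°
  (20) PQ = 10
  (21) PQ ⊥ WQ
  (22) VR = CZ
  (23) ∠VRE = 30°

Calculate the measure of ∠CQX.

From the given relations: QC = 2/3·ES = 2/3·9 = 6; XC = 2/3·ES = 2/3·9 = 6.
Step 1: By the law of cosines on triangle QCX: QX² = 6² + 6² − 2·6·6·cos(30°) = 9.65, so QX ≈ 3.11.
Step 2: By the inverse law of cosines on triangle CQX: cos(∠CQX) = (6² + 3.11² − 6²) / (2·6·3.11) = 9.65/37.27 = 0.2588, so ∠CQX = 75°.

Therefore, the measure of angle ∠CQX = 75°.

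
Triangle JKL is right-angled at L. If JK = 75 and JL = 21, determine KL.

Rearranging the Pythagorean theorem to solve for the unknown leg:
leg^2 = hypotenuse^2 - known_leg^2 = 5625 - 441 = 5184
leg = sqrt(5184) = 72.

72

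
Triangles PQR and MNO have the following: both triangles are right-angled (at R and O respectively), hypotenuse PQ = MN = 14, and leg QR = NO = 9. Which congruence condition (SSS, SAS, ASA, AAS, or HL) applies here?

Consider the given information: both triangles are right-angled (at R and O respectively), hypotenuse PQ = MN = 14, and leg QR = NO = 9
This is not SSS or SAS: SSS requires all three pairs of sides, but we don't have that. SAS requires two sides and the included angle between them.
The correct criterion is HL. The hypotenuse and one leg of two right triangles are equal (Hypotenuse-Leg).

HL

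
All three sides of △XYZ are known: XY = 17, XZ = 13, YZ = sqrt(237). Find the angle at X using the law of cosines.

By the inverse law of cosines: cos(X) = (XY² + XZ² - YZ²) / (2 × XY × XZ)
cos(X) = (17² + 13² - (sqrt(237))²) / (2 × 17 × 13)
cos(X) = (289 + 169 - (237)) / 442
cos(X) = 1/2
X = arccos(1/2) = 60°

60°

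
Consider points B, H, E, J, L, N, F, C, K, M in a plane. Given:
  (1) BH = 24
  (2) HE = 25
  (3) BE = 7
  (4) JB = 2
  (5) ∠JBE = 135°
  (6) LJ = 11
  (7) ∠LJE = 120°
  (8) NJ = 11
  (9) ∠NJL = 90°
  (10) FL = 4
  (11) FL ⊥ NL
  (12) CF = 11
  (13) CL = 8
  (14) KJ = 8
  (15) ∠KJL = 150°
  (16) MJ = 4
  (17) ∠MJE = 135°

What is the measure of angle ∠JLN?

Step 1: By the law of cosines on triangle LJN: LN² = 11² + 11² − 2·11·11·cos(90°) = 242, so LN = 11·√2.
Step 2: By the inverse law of cosines on triangle JLN: cos(∠JLN) = (11² + (11·√2)² − 11²) / (2·11·11·√2) = 242/342.24 = 0.7071, so ∠JLN = 45°.

Therefore, the measure of angle ∠JLN = 45°.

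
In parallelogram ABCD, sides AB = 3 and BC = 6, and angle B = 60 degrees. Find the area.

Area = a * b * sin(theta)
Area = 3 * 6 * sin(60 degrees)
Area = 18 * sqrt(3)/2
Area = 9*sqrt(3)

9*sqrt(3)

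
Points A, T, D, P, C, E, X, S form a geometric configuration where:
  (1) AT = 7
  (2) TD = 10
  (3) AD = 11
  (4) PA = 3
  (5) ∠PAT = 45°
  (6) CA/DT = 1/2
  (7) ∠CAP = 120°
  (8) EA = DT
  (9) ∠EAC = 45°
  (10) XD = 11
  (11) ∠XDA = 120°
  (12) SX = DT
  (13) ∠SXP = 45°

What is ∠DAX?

Step 1: By the law of cosines on triangle ADX: AX² = 11² + 11² − 2·11·11·cos(120°) = 363, so AX = 11·√3.
Step 2: By the inverse law of cosines on triangle DAX: cos(∠DAX) = (11² + (11·√3)² − 11²) / (2·11·11·√3) = 363/419.16 = 0.866, so ∠DAX = 30°.

Therefore, the measure of angle ∠DAX = 30°.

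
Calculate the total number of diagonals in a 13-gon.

The number of diagonals in an n-gon is n(n - 3)/2.
For n = 13: 13(13 - 3)/2 = 13 × 10 / 2 = 65.

65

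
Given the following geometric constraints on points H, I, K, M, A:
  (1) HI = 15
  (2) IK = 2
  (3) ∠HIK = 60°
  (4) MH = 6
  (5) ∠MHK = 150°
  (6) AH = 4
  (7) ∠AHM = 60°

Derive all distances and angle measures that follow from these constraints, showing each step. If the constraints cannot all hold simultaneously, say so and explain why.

The constraints are consistent.

Step 1: From HI = 15, IK = 2, and ∠HIK = 60°, by the law of cosines:
  HK² = HI² + IK² - 2·HI·IK·cos(60°) = 225 + 4 - 30 = 199
  HK = √199

Step 2: From MH = 6, HA = 4, and ∠MHA = 60°, by the law of cosines:
  MA² = MH² + HA² - 2·MH·HA·cos(60°) = 36 + 16 - 24 = 28
  MA = 2·√7

Step 3: From KH = √199, HM = 6, and ∠KHM = 150°, by the law of cosines:
  KM² = KH² + HM² - 2·KH·HM·cos(150°) = 199 + 36 + 146.6 = 381.6
  KM ≈ 19.53

Step 4: From HI = 15, HK = √199, IK = 2, by the inverse law of cosines:
  cos(∠IHK) = (HI² + HK² - IK²) / (2·HI·HK)
  ∠IHK = 7.05°

Step 5: From KH = √199, KI = 2, HI = 15, by the inverse law of cosines:
  cos(∠HKI) = (KH² + KI² - HI²) / (2·KH·KI)
  ∠HKI = 112.95°

Step 6: From MA = 2·√7, MH = 6, AH = 4, by the inverse law of cosines:
  cos(∠AMH) = (MA² + MH² - AH²) / (2·MA·MH)
  ∠AMH = 40.89°

Step 7: From AH = 4, AM = 2·√7, HM = 6, by the inverse law of cosines:
  cos(∠HAM) = (AH² + AM² - HM²) / (2·AH·AM)
  ∠HAM = 79.11°

Step 8: From KH = √199, KM = 19.53, HM = 6, by the inverse law of cosines:
  cos(∠HKM) = (KH² + KM² - HM²) / (2·KH·KM)
  ∠HKM = 8.83°

Step 9: From MH = 6, MK = 19.53, HK = √199, by the inverse law of cosines:
  cos(∠HMK) = (MH² + MK² - HK²) / (2·MH·MK)
  ∠HMK = 21.17°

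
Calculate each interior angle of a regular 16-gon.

Each interior angle of a regular n-gon is (n - 2) * 180 / n.
For n = 16: (16 - 2) * 180 / 16 = 2520/16 = 315/2 degrees.

315/2 degrees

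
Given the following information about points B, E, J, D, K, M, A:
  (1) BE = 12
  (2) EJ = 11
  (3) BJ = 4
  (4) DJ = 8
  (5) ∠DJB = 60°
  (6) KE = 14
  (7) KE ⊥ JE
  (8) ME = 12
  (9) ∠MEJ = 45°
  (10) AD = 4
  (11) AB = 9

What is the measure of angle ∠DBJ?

Step 1: By the law of cosines on triangle BJD: BD² = 4² + 8² − 2·4·8·cos(60°) = 48, so BD = 4·√3.
Step 2: By the inverse law of cosines on triangle DBJ: cos(∠DBJ) = ((4·√3)² + 4² − 8²) / (2·4·√3·4) = 0/55.43 = 0, so ∠DBJ = 90°.

Therefore, the measure of angle ∠DBJ = 90°.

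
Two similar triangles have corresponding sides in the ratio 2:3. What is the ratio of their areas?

Area scales with the square of linear dimensions. If every length is multiplied by 2/3, then the area is multiplied by (2/3)^2 = 4/9.
The area ratio is 4:9.

4:9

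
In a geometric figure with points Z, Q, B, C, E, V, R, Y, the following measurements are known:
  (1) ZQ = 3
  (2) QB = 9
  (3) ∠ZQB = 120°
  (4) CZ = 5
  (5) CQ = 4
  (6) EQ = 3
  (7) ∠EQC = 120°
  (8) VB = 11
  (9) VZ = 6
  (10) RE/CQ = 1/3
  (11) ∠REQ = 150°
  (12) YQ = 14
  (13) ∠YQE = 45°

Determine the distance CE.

Step 1: By the law of cosines on triangle CQE: CE² = 4² + 3² − 2·4·3·cos(120°) = 37, so CE = √37.

Therefore, the length of CE = √37.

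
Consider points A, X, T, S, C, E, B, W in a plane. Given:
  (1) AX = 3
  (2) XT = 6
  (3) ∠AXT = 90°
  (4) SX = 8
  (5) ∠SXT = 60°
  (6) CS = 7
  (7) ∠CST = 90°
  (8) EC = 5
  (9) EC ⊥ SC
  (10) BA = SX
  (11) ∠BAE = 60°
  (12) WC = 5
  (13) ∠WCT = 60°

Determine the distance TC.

Step 1: By the law of cosines on triangle SXT: ST² = 8² + 6² − 2·8·6·cos(60°) = 52, so ST = 2·√13.
Step 2: By the law of cosines on triangle TSC: TC² = (2·√13)² + 7² − 2·2·√13·7·cos(90°) = 101, so TC = √101.

Therefore, the length of TC = √101.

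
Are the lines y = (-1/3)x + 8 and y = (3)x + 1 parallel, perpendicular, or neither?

Slope of line 1: m1 = -1/3
Slope of line 2: m2 = 3
m1 * m2 = (-1/3) * (3) = -1 = -1, so the lines are perpendicular.

Perpendicular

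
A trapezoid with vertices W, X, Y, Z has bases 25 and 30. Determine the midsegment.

The midsegment (median) of a trapezoid connects the midpoints of the non-parallel sides.
Its length is the average of the two bases: (25 + 30) / 2 = 55/2.

55/2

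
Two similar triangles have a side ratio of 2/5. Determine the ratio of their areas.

Area scales with the square of linear dimensions. If every length is multiplied by 2/5, then the area is multiplied by (2/5)^2 = 4/25.
The area ratio is 4:25.

4:25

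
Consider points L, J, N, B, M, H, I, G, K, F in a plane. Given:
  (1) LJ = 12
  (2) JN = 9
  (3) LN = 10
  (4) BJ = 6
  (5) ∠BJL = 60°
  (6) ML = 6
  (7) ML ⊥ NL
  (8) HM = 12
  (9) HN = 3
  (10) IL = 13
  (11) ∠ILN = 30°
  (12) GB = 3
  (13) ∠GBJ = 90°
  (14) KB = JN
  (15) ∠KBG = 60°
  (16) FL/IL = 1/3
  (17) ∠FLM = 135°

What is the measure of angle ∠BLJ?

Step 1: By the law of cosines on triangle LJB: LB² = 12² + 6² − 2·12·6·cos(60°) = 108, so LB = 6·√3.
Step 2: By the inverse law of cosines on triangle BLJ: cos(∠BLJ) = ((6·√3)² + 12² − 6²) / (2·6·√3·12) = 216/249.42 = 0.866, so ∠BLJ = 30°.

Therefore, the measure of angle ∠BLJ = 30°.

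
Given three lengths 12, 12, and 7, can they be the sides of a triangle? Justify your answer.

For three segments to close into a triangle, no single side can be as long as the other two combined.
The longest side is 12, and 7 + 12 = 19 > 12.
A triangle can be formed.

Yes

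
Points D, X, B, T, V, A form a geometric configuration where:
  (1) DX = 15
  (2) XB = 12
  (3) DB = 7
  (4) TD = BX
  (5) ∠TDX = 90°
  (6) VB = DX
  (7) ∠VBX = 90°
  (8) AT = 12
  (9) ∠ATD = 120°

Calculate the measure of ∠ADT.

From the given relations: TD = BX = 12.
Step 1: By the law of cosines on triangle DTA: DA² = 12² + 12² − 2·12·12·cos(120°) = 432, so DA = 12·√3.
Step 2: By the inverse law of cosines on triangle ADT: cos(∠ADT) = ((12·√3)² + 12² − 12²) / (2·12·√3·12) = 432/498.83 = 0.866, so ∠ADT = 30°.

Therefore, the measure of angle ∠ADT = 30°.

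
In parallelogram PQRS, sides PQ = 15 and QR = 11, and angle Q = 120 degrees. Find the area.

The area of a parallelogram equals the product of two adjacent sides times the sine of the included angle.
This is because the height equals 11 * sin(120°) = 11*sqrt(3)/2.
Area = 15 * 11*sqrt(3)/2 = 165*sqrt(3)/2

165*sqrt(3)/2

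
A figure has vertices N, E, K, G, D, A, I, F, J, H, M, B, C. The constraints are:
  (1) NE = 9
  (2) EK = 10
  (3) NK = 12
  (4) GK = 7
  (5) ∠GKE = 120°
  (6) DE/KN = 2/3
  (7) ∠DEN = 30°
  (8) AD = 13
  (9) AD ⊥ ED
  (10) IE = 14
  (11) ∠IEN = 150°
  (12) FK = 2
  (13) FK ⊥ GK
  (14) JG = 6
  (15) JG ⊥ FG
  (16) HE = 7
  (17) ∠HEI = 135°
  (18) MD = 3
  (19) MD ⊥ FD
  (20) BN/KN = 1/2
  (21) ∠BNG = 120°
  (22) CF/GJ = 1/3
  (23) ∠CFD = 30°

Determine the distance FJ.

Step 1: By the law of cosines on triangle FKG: FG² = 2² + 7² − 2·2·7·cos(90°) = 53, so FG = √53.
Step 2: By the law of cosines on triangle FGJ: FJ² = √53² + 6² − 2·√53·6·cos(90°) = 89, so FJ = √89.

Therefore, the length of FJ = √89.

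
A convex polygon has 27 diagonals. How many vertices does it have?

Using d = n(n - 3)/2, we solve 27 = n(n - 3)/2.
So n(n - 3) = 54.
Testing n = 9: 9 * 6 = 54 = 54. Correct.
The polygon has 9 sides.

9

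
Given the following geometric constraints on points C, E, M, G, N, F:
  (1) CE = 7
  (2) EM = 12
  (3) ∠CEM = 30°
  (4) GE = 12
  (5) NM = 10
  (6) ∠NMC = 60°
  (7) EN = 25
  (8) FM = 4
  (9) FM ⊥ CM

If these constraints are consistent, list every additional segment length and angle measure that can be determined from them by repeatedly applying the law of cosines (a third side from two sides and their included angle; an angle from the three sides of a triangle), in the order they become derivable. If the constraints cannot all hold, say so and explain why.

These constraints are not satisfiable: by the triangle inequality in triangle MEN, (2) EM = 12 and (5) NM = 10 force EN ≤ 12 + 10 = 22, but (7) says EN = 25. No planar figure meets all of them, so nothing further can be derived.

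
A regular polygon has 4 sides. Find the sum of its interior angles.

The sum of interior angles of an n-sided polygon is (n - 2) * 180.
For n = 4: (4 - 2) * 180 = 2 * 180 = 360 degrees.

360 degrees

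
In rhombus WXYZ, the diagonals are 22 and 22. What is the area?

Area = (22 * 22) / 2 = 484 / 2 = 242

242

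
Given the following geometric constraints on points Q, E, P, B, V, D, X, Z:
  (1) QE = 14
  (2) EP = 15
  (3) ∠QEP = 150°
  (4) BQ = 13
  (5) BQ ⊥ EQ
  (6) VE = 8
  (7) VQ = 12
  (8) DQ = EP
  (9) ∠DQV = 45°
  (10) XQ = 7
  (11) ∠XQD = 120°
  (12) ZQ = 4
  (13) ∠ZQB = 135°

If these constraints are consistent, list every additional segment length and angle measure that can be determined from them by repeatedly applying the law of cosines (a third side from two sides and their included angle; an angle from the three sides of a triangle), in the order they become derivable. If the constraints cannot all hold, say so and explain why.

The constraints are consistent. Derivable facts, in order:
After 1 step:
- BZ ≈ 16.08
- DX ≈ 19.47
- EB ≈ 19.1
- QP ≈ 28.01
- VD ≈ 10.7
- ∠EQV = 34.77°
- ∠EVQ = 86.42°
- ∠QEV = 58.81°
After 2 steps:
- ∠BEQ = 42.88°
- ∠BZQ = 34.87°
- ∠DVQ = 82.52°
- ∠DXQ = 41.86°
- ∠EBQ = 47.12°
- ∠EPQ = 14.47°
- ∠EQP = 15.53°
- ∠QBZ = 10.13°
- ∠QDV = 52.48°
- ∠QDX = 18.14°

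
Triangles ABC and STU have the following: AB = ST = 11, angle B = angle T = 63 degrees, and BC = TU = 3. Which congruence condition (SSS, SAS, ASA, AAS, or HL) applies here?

The given information provides:
AB = ST = 11, angle B = angle T = 63 degrees, and BC = TU = 3
This matches the SAS congruence theorem.
Two pairs of corresponding sides and the included angle are equal (Side-Angle-Side).

SAS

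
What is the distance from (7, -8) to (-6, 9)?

d = sqrt((-13)^2 + (17)^2) = sqrt(458)

sqrt(458)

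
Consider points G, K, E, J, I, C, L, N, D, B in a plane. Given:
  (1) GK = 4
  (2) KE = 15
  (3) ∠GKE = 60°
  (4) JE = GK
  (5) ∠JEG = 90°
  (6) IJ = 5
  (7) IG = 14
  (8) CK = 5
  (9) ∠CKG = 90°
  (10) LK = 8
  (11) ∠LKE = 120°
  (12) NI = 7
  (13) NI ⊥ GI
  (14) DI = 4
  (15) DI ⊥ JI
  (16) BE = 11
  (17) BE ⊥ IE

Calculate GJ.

From the given relations: JE = GK = 4.
Step 1: By the law of cosines on triangle EKG: EG² = 15² + 4² − 2·15·4·cos(60°) = 181, so EG = √181.
Step 2: By the law of cosines on triangle GEJ: GJ² = √181² + 4² − 2·√181·4·cos(90°) = 197, so GJ = √197.

Therefore, the length of GJ = √197.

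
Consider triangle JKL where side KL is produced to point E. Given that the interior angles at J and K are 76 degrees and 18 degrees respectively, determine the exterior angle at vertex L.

Exterior angle = 76 + 18 = 94 degrees (exterior angle theorem).

94 degrees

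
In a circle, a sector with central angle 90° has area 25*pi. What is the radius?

Sector area A = πr² × θ/360, so r² = 360A / (πθ).
r² = 360 × 25*pi / (π × 90)
r² = 100
r = 10

10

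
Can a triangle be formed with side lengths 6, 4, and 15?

Check the triangle inequality: 6 + 4 = 10 ≤ 15.
Since the sum of two sides does not exceed the third, no triangle can be formed.

No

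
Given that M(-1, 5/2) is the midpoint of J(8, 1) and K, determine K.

Using the midpoint formula: M = ((x1 + x2)/2, (y1 + y2)/2)
We know M = (-1, 5/2) and J = (8, 1)
For x: -1 = (8 + x2)/2, so x2 = 2*-1 - 8 = -10
For y: 5/2 = (1 + y2)/2, so y2 = 2*5/2 - 1 = 4
K = (-10, 4)

(-10, 4)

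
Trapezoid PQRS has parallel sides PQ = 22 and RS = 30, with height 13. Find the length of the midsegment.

midsegment = (22 + 30) / 2 = 52 / 2 = 26

26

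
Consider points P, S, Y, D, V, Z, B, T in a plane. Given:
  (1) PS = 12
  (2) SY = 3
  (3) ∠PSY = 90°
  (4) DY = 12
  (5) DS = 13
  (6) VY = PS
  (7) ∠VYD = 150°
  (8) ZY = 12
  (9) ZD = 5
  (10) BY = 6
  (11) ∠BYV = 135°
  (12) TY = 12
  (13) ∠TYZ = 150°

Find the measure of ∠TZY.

Step 1: By the law of cosines on triangle ZYT: ZT² = 12² + 12² − 2·12·12·cos(150°) = 537.42, so ZT ≈ 23.18.
Step 2: By the inverse law of cosines on triangle TZY: cos(∠TZY) = (23.18² + 12² − 12²) / (2·23.18·12) = 537.42/556.37 = 0.9659, so ∠TZY = 15°.

Therefore, the measure of angle ∠TZY = 15°.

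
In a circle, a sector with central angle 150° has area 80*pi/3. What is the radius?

r² = 360 × 80*pi/3 / (π × 150) = 64, so r = 8.

8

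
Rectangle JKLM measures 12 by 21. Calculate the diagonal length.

d = sqrt(12^2 + 21^2) = sqrt(585) = 3*sqrt(65)

3*sqrt(65)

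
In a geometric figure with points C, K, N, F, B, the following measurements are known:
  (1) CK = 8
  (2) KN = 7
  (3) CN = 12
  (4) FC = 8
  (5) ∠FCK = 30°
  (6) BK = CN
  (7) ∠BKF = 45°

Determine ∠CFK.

Step 1: By the law of cosines on triangle FCK: FK² = 8² + 8² − 2·8·8·cos(30°) = 17.15, so FK ≈ 4.14.
Step 2: By the inverse law of cosines on triangle CFK: cos(∠CFK) = (8² + 4.14² − 8²) / (2·8·4.14) = 17.15/66.26 = 0.2588, so ∠CFK = 75°.

Therefore, the measure of angle ∠CFK = 75°.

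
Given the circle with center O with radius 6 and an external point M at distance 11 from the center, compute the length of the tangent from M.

tangent = √(d² - r²) = √(11² - 6²) = √(121 - 36) = √85 = sqrt(85)

sqrt(85)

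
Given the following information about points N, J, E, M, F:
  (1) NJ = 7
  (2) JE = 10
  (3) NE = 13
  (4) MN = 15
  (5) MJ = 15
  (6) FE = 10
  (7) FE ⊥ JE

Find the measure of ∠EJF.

Step 1: By the law of cosines on triangle JEF: JF² = 10² + 10² − 2·10·10·cos(90°) = 200, so JF = 10·√2.
Step 2: By the inverse law of cosines on triangle EJF: cos(∠EJF) = (10² + (10·√2)² − 10²) / (2·10·10·√2) = 200/282.84 = 0.7071, so ∠EJF = 45°.

Therefore, the measure of angle ∠EJF = 45°.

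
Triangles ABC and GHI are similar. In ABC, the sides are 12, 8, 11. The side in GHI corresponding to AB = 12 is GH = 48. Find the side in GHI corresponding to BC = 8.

k = 48/12 = 4. HI = 4 * 8 = 32.

32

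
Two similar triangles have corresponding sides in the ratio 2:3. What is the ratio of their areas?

The ratio of areas of similar triangles equals the square of the side ratio.
Side ratio = 2:3
Area ratio = (2/3)^2 = 4/9 = 4:9

4:9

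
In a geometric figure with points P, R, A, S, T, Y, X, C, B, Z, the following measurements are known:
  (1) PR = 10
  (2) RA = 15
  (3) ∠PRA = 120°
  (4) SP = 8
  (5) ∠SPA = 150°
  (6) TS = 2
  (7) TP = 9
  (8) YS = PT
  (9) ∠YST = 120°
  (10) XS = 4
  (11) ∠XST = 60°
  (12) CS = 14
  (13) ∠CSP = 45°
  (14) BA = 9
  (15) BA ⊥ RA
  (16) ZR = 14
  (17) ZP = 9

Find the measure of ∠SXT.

Step 1: By the law of cosines on triangle XST: XT² = 4² + 2² − 2·4·2·cos(60°) = 12, so XT = 2·√3.
Step 2: By the inverse law of cosines on triangle SXT: cos(∠SXT) = (4² + (2·√3)² − 2²) / (2·4·2·√3) = 24/27.71 = 0.866, so ∠SXT = 30°.

Therefore, the measure of angle ∠SXT = 30°.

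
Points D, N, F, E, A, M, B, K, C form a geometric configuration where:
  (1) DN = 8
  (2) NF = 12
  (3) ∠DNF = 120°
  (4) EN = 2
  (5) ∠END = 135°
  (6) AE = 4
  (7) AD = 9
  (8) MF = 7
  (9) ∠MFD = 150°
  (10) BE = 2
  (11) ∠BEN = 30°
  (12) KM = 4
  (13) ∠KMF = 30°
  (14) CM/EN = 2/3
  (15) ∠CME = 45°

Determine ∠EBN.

Step 1: By the law of cosines on triangle BEN: BN² = 2² + 2² − 2·2·2·cos(30°) = 1.07, so BN ≈ 1.04.
Step 2: By the inverse law of cosines on triangle EBN: cos(∠EBN) = (2² + 1.04² − 2²) / (2·2·1.04) = 1.07/4.14 = 0.2588, so ∠EBN = 75°.

Therefore, the measure of angle ∠EBN = 75°.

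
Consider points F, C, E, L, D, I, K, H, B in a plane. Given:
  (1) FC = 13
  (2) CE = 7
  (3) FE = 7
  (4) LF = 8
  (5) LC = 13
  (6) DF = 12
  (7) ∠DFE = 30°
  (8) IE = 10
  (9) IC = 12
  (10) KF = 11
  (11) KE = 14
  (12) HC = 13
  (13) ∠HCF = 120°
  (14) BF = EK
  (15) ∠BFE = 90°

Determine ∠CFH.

Step 1: By the law of cosines on triangle FCH: FH² = 13² + 13² − 2·13·13·cos(120°) = 507, so FH = 13·√3.
Step 2: By the inverse law of cosines on triangle CFH: cos(∠CFH) = (13² + (13·√3)² − 13²) / (2·13·13·√3) = 507/585.43 = 0.866, so ∠CFH = 30°.

Therefore, the measure of angle ∠CFH = 30°.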